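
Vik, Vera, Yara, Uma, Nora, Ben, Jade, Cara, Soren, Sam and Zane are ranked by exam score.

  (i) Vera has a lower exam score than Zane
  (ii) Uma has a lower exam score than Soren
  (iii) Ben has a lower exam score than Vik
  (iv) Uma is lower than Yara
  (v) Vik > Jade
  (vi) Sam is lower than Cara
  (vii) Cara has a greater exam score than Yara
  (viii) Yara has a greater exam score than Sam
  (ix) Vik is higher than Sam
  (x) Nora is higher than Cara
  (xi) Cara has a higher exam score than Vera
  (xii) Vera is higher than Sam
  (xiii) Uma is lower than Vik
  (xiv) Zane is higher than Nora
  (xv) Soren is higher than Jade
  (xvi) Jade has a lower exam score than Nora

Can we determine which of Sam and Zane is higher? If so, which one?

Sam < Yara < Cara < Nora < Zane, by transitivity through Yara, Cara, Nora.
So Zane is higher.

Zane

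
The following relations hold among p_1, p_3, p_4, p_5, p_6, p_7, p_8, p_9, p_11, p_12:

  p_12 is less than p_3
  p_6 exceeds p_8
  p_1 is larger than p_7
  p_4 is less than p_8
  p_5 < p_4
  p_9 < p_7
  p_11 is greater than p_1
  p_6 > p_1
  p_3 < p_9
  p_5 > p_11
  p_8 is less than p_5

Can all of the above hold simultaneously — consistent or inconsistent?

inconsistent

Chaining the given relations yields p_5 < p_4 < p_8, so p_5 < p_8. But one relation states p_8 < p_5. These cannot both hold.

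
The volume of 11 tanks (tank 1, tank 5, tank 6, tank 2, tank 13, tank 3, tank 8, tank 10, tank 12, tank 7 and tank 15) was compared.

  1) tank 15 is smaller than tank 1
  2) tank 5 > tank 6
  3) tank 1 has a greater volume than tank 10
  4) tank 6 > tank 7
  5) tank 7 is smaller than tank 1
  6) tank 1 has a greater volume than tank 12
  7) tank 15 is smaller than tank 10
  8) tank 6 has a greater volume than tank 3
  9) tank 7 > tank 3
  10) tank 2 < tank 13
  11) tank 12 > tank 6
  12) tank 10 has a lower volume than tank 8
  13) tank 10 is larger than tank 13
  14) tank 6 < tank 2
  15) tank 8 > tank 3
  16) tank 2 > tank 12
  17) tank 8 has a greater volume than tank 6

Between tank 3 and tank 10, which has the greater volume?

tank 3 < tank 7 and tank 7 < tank 6 give tank 3 < tank 6.
Then tank 6 < tank 12 extends the chain to tank 12.
With tank 12 < tank 2: tank 3 < tank 7 < tank 6 < tank 12 < tank 2.
Then tank 2 < tank 13 extends the chain to tank 13.
With tank 13 < tank 10: tank 3 < tank 7 < tank 6 < tank 12 < tank 2 < tank 13 < tank 10.
So tank 3 < tank 10; tank 10 is the larger of the two.

tank 10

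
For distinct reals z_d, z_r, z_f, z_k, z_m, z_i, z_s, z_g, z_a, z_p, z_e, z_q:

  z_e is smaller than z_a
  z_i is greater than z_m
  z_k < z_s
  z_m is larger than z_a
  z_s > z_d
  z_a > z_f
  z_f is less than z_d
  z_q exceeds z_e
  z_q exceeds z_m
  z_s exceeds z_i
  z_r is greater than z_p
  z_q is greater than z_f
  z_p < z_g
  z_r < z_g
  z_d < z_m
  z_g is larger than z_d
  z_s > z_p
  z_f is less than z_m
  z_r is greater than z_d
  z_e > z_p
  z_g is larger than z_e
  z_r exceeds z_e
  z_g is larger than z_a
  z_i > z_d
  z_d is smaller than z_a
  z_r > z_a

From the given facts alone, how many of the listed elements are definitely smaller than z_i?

From z_i the given relations immediately reach z_d, z_m.
From those, z_f, z_a — 4 in total.
From those, z_e — 5 in total.
From those, z_p — 6 in total.
No other element is forced below z_i by the given relations, so the count is 6.

6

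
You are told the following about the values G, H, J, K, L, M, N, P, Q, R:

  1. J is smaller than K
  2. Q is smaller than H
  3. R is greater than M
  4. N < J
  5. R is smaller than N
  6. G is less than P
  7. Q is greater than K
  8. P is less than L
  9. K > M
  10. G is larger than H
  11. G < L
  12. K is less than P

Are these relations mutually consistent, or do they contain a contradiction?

The single ordering M < R < N < J < K < Q < H < G < P < L satisfies every listed relation, so no contradiction arises.

consistent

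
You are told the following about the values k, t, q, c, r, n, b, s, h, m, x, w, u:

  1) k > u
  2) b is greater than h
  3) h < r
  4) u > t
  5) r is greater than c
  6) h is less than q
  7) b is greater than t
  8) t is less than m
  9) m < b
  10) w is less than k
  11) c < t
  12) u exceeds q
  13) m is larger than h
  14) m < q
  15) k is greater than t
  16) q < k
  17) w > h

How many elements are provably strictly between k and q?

1

Chaining upward from q reaches: u.
Chaining downward from k reaches: c, t, h, w, m, u.
Strictly between q and k are those in both lists: u — 1 element.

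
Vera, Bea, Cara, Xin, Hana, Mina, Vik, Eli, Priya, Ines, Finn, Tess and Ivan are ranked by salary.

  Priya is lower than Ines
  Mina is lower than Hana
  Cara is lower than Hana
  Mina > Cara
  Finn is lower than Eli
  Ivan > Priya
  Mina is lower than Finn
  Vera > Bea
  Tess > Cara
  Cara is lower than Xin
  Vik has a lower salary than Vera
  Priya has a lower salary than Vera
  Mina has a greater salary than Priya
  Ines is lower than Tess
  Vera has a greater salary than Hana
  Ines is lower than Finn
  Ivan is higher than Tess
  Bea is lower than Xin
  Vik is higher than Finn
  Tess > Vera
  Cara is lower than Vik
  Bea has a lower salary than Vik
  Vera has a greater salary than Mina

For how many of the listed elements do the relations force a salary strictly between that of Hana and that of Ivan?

2

The relations place Hana below Ivan. An element lies strictly between them when it is forced above Hana and also forced below Ivan.
Above Hana: {Vera, Tess}. Below Ivan: {Cara, Priya, Ines, Mina, Finn, Bea, Vik, Vera, Tess}.
Intersection: {Vera, Tess} — 2.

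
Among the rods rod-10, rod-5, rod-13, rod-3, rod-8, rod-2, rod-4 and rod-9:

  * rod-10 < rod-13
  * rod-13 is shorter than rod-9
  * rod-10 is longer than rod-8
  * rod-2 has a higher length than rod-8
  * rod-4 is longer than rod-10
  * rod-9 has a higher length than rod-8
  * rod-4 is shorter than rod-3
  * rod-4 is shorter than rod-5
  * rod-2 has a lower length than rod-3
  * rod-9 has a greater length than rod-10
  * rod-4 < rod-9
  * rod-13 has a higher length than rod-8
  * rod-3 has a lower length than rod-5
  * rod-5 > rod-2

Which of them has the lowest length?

rod-8

rod-2 is not least since rod-8 < rod-2; rod-10 is not least since rod-8 < rod-10; rod-4 is not least since rod-10 < rod-4; rod-3 is not least since rod-4 < rod-3; rod-5 is not least since rod-2 < rod-5; rod-13 is not least since rod-8 < rod-13; rod-9 is not least since rod-8 < rod-9.
Only rod-8 has nothing below it, so rod-8 is the lowest length.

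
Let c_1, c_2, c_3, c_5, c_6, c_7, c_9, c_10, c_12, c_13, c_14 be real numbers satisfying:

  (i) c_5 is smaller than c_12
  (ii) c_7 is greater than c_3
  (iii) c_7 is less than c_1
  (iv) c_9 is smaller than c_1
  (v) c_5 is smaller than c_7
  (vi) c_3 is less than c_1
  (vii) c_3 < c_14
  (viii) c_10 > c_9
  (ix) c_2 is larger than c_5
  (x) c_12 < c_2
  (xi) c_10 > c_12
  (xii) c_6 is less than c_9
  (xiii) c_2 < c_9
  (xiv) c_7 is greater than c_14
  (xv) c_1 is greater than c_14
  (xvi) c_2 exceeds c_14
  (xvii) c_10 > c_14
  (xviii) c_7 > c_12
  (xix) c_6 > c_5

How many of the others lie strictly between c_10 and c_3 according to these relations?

3

Chaining upward from c_3 reaches: c_14, c_2, c_9, c_7, c_1.
Chaining downward from c_10 reaches: c_5, c_12, c_14, c_2, c_6, c_9.
Strictly between c_3 and c_10 are those in both lists: c_14, c_2, c_9 — 3 elements.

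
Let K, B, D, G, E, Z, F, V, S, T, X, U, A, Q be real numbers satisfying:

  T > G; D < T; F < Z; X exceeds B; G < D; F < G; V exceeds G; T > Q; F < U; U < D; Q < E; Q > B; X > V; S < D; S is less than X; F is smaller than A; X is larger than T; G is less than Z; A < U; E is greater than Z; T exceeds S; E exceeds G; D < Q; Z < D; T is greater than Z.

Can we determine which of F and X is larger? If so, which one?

X

F < G and G < Z give F < Z.
With Z < D: F < G < Z < D.
With D < Q: F < G < Z < D < Q.
With Q < T: F < G < Z < D < Q < T.
Then T < X extends the chain to X.
So X is larger.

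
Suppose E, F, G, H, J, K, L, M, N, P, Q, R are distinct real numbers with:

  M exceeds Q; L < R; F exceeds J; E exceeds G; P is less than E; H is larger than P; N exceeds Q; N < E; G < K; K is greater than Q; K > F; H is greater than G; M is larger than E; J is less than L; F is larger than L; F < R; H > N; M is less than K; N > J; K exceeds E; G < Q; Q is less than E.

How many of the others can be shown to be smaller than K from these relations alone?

9

The elements the relations force below K are P, J, L, G, Q, F, N, E, M — no chain reaches any other.
That is 9.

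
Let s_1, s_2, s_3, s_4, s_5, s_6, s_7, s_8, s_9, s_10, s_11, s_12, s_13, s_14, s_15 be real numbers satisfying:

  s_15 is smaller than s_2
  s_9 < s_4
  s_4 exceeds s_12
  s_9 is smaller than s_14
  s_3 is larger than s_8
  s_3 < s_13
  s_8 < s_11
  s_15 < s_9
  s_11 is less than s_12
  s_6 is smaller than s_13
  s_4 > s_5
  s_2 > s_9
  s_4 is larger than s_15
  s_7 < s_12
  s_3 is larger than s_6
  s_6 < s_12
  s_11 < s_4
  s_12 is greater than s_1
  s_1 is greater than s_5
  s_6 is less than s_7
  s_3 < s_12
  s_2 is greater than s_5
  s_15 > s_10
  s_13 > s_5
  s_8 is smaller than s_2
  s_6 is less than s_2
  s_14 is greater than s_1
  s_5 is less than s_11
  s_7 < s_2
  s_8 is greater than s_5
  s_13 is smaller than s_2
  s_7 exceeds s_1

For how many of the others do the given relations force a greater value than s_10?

5

The elements the relations force above s_10 are s_15, s_9, s_14, s_2, s_4 — no chain reaches any other.
That is 5.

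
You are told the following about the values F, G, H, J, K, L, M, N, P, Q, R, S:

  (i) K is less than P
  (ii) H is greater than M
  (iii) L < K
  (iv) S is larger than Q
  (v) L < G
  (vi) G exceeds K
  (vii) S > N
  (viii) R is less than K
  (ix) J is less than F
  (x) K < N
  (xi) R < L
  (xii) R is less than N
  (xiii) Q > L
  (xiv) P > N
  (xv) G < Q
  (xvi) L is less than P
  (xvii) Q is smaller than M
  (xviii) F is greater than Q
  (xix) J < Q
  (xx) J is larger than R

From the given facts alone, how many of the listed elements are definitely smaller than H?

7

The elements the relations force below H are R, L, K, G, J, Q, M — no chain reaches any other.
That is 7.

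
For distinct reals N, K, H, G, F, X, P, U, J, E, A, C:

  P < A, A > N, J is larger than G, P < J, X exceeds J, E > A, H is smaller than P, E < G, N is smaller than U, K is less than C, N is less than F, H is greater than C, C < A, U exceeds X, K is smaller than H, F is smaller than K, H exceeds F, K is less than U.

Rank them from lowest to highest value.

N < F < K < C < H < P < A < E < G < J < X < U

The consecutive links are each given: N < F; F < K; K < C; C < H; H < P; P < A; A < E; E < G; G < J; J < X; X < U.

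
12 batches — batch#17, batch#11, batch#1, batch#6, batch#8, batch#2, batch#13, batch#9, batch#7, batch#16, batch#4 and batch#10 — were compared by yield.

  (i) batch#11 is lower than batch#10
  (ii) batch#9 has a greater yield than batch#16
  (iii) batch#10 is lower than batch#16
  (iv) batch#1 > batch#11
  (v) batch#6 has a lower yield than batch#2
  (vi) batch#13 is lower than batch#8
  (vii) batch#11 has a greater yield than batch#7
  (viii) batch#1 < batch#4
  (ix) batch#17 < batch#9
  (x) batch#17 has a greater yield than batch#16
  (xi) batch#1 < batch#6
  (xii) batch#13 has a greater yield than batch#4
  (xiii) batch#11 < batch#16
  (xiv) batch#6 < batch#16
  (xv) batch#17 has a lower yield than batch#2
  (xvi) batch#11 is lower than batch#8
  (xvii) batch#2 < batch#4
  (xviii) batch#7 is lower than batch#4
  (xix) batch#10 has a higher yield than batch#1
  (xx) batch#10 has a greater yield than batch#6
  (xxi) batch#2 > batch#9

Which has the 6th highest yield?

batch#17

Chaining the given pairs: batch#7 < batch#11 < batch#1 < batch#6 < batch#10 < batch#16 < batch#17 < batch#9 < batch#2 < batch#4 < batch#13 < batch#8.
The 6th largest is batch#17.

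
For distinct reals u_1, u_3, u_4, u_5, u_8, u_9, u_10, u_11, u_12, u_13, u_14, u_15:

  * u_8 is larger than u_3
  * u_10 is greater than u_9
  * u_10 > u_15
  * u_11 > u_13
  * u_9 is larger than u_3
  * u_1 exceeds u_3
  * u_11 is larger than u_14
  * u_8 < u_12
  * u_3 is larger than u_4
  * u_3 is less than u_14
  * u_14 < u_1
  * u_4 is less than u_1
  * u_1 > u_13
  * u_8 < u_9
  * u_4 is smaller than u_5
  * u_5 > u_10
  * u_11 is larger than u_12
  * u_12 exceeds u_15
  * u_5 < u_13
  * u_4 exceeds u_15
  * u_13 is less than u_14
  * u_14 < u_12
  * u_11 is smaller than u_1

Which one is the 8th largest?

The consecutive relations fix a unique order: u_15 < u_4 < u_3 < u_8 < u_9 < u_10 < u_5 < u_13 < u_14 < u_12 < u_11 < u_1.
Counting 8 from the largest end gives u_9.

u_9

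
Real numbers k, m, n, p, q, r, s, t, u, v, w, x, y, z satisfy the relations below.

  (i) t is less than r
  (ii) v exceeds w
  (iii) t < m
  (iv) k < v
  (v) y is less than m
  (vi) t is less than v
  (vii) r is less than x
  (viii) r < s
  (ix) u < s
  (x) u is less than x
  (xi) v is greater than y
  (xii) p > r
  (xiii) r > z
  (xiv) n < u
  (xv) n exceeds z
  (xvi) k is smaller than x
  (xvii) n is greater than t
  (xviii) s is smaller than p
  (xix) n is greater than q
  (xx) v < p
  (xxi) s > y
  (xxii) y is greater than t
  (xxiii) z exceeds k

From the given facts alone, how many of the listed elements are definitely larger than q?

From q the given relations immediately reach n.
From those, u — 2 in total.
From those, s, x — 4 in total.
From those, p — 5 in total.
Nothing else is reachable above q; 5 in all.

5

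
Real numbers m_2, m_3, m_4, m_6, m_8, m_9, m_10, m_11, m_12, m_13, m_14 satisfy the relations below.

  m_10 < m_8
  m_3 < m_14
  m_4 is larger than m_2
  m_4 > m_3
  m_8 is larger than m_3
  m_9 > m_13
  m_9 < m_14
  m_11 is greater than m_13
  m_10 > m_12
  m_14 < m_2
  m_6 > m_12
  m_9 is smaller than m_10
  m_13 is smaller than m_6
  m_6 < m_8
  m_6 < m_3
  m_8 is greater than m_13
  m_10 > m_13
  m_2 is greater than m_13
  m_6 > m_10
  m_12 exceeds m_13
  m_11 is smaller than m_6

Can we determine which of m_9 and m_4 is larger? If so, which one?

m_4

The relevant relations are m_9 < m_10; m_10 < m_6; m_6 < m_3; m_3 < m_14; m_14 < m_2; m_2 < m_4.
Together: m_9 < m_10 < m_6 < m_3 < m_14 < m_2 < m_4.
So m_4 is larger.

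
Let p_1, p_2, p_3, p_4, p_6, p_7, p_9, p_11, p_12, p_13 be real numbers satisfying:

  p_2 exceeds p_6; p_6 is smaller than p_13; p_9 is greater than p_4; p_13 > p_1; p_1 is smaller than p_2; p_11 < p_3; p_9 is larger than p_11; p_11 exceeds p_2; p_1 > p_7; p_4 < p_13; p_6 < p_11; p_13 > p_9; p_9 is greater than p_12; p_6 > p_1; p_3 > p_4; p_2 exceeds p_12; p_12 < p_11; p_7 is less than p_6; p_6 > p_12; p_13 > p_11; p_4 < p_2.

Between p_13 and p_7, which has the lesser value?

p_7

p_7 < p_1 < p_6 < p_2 < p_11 < p_9 < p_13, by transitivity through p_1, p_6, p_2, p_11, p_9.
So p_7 < p_13; p_7 is the smaller of the two.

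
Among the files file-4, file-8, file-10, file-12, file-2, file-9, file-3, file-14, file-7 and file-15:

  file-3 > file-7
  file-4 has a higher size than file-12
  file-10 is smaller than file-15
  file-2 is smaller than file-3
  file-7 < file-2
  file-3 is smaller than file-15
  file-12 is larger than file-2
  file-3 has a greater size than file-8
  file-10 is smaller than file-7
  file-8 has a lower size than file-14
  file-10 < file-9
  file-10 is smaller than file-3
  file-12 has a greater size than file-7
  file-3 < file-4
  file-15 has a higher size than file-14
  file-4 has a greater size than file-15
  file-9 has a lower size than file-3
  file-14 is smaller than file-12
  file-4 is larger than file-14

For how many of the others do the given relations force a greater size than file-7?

From file-7 the given relations immediately reach file-2, file-3, file-12.
From those, file-15, file-4 — 5 in total.
Nothing else is reachable above file-7; 5 in all.

5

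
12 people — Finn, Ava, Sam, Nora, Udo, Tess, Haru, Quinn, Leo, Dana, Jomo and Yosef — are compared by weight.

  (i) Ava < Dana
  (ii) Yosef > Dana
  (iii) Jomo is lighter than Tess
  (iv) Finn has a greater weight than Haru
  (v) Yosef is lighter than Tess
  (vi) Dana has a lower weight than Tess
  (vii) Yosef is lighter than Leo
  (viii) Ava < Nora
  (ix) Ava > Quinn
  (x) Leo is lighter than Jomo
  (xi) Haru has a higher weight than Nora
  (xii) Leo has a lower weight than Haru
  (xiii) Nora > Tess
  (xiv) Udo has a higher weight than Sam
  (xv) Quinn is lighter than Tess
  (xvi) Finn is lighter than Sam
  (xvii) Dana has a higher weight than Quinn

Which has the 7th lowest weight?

The consecutive relations fix a unique order: Quinn < Ava < Dana < Yosef < Leo < Jomo < Tess < Nora < Haru < Finn < Sam < Udo.
Counting 7 from the smallest end gives Tess.

Tess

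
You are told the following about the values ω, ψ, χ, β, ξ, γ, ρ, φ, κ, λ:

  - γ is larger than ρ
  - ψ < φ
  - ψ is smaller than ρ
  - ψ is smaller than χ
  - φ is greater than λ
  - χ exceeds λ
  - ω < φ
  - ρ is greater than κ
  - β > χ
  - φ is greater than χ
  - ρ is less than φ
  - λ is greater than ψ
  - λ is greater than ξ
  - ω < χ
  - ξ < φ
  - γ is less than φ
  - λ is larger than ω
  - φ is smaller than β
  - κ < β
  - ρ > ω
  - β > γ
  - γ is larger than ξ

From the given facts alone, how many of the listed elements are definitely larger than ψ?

The elements the relations force above ψ are ρ, λ, γ, χ, φ, β — no chain reaches any other.
That is 6.

6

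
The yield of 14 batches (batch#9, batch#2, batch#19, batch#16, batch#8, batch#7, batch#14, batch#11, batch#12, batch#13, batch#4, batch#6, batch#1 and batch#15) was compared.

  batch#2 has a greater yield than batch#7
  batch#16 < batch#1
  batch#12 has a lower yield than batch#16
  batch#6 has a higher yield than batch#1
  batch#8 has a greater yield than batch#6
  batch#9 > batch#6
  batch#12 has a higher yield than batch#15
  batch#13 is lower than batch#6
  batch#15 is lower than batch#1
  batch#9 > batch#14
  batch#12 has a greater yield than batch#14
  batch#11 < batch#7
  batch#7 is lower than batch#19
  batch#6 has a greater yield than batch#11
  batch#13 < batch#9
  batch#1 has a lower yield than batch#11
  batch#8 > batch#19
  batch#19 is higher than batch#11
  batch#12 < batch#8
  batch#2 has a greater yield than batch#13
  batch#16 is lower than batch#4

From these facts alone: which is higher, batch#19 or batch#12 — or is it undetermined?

batch#12 < batch#16 < batch#1 < batch#11 < batch#7 < batch#19, by transitivity through batch#16, batch#1, batch#11, batch#7.
So batch#19 is higher.

batch#19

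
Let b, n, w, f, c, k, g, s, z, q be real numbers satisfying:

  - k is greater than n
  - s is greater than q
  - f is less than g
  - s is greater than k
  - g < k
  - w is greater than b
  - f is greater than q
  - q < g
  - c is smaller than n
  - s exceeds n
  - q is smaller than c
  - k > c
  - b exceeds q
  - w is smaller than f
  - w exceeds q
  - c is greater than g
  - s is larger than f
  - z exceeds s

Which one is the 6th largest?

Piecing the relations together gives one ordering: q < b < w < f < g < c < n < k < s < z.
The 6th largest is g.

g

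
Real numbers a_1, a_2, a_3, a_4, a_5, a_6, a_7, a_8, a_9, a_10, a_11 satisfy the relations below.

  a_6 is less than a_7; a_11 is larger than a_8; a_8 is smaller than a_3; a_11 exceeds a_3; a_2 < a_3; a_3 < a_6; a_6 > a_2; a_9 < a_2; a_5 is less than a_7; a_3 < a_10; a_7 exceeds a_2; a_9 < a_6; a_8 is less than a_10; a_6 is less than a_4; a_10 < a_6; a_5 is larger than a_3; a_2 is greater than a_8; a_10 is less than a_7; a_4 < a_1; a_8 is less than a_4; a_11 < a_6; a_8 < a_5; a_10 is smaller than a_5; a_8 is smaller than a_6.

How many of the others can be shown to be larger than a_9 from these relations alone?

The elements the relations force above a_9 are a_2, a_3, a_10, a_11, a_5, a_6, a_7, a_4, a_1 — no chain reaches any other.
That is 9.

9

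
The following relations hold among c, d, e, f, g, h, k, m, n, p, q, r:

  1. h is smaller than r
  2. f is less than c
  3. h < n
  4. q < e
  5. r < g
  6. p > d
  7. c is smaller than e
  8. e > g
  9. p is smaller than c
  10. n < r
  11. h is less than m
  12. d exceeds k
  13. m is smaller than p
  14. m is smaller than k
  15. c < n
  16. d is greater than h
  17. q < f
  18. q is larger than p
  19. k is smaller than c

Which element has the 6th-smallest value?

q

Chaining the given pairs: h < m < k < d < p < q < f < c < n < r < g < e.
The 6th smallest is q.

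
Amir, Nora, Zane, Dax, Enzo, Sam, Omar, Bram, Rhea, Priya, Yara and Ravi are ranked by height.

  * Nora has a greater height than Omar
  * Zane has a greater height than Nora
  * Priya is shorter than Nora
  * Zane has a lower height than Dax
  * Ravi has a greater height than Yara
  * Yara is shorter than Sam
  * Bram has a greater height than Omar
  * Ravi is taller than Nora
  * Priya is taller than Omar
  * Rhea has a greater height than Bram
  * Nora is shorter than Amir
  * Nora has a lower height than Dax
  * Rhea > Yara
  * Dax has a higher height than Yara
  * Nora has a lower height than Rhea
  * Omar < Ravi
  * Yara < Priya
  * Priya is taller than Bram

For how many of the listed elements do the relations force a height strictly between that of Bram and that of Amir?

2

The relations place Bram below Amir. An element lies strictly between them when it is forced above Bram and also forced below Amir.
Above Bram: {Priya, Nora, Zane, Ravi, Dax, Rhea}. Below Amir: {Omar, Yara, Priya, Nora}.
Intersection: {Priya, Nora} — 2.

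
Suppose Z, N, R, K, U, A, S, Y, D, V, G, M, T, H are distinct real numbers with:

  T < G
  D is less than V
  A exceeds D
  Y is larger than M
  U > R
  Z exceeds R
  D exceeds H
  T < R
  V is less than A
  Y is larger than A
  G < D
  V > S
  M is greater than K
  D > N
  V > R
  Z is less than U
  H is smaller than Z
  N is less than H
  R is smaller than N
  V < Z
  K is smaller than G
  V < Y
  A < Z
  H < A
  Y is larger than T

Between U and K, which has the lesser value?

Chaining the given relations: K < G < D < V < Z < U.
So K < U; K is the smaller of the two.

K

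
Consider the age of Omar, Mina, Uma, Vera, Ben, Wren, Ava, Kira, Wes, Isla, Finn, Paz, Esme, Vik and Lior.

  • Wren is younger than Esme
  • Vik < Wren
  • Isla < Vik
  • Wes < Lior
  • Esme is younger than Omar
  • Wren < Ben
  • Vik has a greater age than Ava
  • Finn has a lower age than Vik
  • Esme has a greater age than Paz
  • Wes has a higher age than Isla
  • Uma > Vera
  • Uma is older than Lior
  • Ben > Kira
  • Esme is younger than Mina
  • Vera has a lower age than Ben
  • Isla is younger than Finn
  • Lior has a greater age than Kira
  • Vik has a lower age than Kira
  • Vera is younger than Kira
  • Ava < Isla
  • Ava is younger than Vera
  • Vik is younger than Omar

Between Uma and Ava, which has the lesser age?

Ava

Ava < Isla and Isla < Finn give Ava < Finn.
Then Finn < Vik extends the chain to Vik.
Then Vik < Kira extends the chain to Kira.
Then Kira < Lior extends the chain to Lior.
With Lior < Uma: Ava < Isla < Finn < Vik < Kira < Lior < Uma.
So Ava < Uma; Ava is the younger of the two.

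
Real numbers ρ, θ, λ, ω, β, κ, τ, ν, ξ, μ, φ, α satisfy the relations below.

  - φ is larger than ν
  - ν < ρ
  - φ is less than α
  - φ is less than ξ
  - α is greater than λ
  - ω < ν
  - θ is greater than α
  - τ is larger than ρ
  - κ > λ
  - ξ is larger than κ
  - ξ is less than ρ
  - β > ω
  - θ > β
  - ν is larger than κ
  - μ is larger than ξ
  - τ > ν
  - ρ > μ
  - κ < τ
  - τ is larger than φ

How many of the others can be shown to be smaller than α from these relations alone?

Directly below α: λ, φ.
One step further: ν (3 so far).
One step further: ω, κ (5 so far).
No other element is forced below α by the given relations, so the count is 5.

5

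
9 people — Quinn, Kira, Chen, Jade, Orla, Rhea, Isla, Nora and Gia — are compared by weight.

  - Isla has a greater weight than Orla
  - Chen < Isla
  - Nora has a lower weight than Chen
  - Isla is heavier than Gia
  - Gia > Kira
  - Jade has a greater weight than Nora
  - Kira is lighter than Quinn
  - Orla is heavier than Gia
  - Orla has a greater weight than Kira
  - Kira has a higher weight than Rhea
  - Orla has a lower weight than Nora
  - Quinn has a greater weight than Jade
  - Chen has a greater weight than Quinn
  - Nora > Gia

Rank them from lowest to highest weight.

The consecutive links are each given: Rhea < Kira; Kira < Gia; Gia < Orla; Orla < Nora; Nora < Jade; Jade < Quinn; Quinn < Chen; Chen < Isla.

Rhea < Kira < Gia < Orla < Nora < Jade < Quinn < Chen < Isla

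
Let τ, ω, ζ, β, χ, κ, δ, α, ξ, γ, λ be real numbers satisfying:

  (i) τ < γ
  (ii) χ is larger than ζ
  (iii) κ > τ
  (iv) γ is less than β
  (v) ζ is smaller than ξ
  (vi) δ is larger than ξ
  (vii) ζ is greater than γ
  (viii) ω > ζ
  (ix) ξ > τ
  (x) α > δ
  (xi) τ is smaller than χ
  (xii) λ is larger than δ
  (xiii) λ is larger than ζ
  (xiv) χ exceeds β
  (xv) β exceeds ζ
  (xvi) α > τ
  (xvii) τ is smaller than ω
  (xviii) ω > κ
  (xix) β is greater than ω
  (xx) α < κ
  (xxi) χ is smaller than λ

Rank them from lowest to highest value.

τ < γ < ζ < ξ < δ < α < κ < ω < β < χ < λ

Nothing is placed below τ, so it is least; from there τ < γ; γ < ζ; ζ < ξ; ξ < δ; δ < α; α < κ; κ < ω; ω < β; β < χ; χ < λ, each given directly.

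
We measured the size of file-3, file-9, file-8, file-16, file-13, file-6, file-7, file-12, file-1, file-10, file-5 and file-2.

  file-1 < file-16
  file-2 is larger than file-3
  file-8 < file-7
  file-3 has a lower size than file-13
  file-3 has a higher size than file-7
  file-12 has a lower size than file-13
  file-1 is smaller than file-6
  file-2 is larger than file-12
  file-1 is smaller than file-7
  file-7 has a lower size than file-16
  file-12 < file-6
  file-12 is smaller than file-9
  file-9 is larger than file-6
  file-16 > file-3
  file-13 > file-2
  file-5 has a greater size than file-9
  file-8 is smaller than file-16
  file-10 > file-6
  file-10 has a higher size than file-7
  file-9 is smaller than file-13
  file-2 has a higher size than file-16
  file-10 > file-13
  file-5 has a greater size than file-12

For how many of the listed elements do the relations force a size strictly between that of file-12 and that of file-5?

2

Chaining upward from file-12 reaches: file-6, file-2, file-9, file-13, file-10.
Chaining downward from file-5 reaches: file-1, file-6, file-9.
Strictly between file-12 and file-5 are those in both lists: file-6, file-9 — 2 elements.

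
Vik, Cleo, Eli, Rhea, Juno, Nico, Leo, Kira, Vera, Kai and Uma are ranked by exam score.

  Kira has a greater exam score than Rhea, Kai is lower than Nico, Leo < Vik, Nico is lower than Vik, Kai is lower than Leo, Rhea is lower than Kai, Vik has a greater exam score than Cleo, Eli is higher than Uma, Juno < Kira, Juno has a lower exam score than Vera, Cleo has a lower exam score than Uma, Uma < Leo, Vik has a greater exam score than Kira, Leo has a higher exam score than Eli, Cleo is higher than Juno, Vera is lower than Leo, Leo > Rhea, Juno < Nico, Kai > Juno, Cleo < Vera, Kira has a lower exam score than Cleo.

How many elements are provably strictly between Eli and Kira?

2

The relations place Kira below Eli. An element lies strictly between them when it is forced above Kira and also forced below Eli.
Above Kira: {Cleo, Uma, Vera, Leo, Vik}. Below Eli: {Juno, Rhea, Cleo, Uma}.
Intersection: {Cleo, Uma} — 2.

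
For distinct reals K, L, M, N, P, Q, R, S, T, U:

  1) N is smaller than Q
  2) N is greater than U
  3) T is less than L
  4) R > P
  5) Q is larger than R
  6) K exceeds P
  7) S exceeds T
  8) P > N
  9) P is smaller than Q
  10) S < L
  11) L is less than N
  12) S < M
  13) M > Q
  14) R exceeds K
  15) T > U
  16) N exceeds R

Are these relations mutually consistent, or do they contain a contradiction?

inconsistent

We have R < N stated directly, yet also N < P < K < R by chaining the others — so N < R. Contradiction.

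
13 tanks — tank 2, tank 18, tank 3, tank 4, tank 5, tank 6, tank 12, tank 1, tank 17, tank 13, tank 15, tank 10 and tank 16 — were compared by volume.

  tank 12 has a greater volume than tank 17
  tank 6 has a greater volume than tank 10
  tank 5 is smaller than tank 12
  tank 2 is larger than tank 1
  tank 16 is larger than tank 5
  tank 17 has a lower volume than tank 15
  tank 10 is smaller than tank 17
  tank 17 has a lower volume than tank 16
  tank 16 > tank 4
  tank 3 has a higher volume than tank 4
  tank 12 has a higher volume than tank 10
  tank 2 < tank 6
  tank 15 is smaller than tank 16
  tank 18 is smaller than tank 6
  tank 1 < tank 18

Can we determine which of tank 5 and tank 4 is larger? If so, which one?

Following every chain through tank 5: above tank 5 we get tank 16, tank 12.
tank 4 is not reached, and no chain runs the other way from tank 4 to tank 5.
So the given relations leave the order of tank 5 and tank 4 undetermined.

undetermined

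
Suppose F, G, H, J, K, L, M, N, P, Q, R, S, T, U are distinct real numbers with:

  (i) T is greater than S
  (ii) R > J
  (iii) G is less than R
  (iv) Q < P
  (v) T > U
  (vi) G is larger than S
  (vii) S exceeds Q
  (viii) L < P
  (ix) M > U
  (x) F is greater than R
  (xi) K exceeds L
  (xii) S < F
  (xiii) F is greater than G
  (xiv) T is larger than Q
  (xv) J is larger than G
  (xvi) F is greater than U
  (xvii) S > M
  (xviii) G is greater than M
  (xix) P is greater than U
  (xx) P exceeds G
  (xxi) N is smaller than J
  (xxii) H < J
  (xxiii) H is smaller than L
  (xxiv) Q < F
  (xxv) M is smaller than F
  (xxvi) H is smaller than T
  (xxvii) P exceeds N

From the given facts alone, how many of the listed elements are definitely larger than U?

The elements the relations force above U are M, S, G, J, T, R, P, F — no chain reaches any other.
That is 8.

8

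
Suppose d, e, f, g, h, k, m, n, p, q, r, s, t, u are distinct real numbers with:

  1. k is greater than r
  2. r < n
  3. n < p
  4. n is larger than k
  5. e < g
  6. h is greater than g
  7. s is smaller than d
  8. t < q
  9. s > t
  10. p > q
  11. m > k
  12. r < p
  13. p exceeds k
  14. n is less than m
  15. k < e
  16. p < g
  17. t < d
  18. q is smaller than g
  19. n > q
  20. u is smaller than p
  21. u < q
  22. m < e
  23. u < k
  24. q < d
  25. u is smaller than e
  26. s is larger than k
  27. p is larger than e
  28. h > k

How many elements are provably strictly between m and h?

3

The relations place m below h. An element lies strictly between them when it is forced above m and also forced below h.
Above m: {e, p, g}. Below h: {r, u, t, k, q, n, e, p, g}.
Intersection: {e, p, g} — 3.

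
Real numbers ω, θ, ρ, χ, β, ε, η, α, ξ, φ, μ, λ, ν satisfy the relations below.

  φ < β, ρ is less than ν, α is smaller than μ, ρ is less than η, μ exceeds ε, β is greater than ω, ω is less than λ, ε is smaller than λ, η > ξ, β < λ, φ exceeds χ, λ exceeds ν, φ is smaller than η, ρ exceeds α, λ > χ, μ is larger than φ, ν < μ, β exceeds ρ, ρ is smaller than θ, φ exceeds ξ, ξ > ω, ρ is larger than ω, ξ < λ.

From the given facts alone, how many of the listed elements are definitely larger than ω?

From ω the given relations immediately reach ξ, ρ, β, λ.
From those, θ, φ, η, ν — 8 in total.
From those, μ — 9 in total.
No other element is forced above ω by the given relations, so the count is 9.

9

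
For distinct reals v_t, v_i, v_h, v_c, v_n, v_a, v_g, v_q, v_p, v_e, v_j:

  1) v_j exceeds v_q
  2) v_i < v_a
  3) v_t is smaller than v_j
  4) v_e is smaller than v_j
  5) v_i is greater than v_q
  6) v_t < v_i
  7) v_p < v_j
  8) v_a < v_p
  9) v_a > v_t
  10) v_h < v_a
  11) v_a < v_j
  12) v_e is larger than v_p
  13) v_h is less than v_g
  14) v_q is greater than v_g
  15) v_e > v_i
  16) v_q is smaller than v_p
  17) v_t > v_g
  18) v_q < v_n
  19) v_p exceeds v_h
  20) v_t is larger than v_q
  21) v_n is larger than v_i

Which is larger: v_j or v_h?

v_h < v_g and v_g < v_q give v_h < v_q.
Then v_q < v_t extends the chain to v_t.
With v_t < v_i: v_h < v_g < v_q < v_t < v_i.
Then v_i < v_a extends the chain to v_a.
With v_a < v_p: v_h < v_g < v_q < v_t < v_i < v_a < v_p.
With v_p < v_e: v_h < v_g < v_q < v_t < v_i < v_a < v_p < v_e.
Then v_e < v_j extends the chain to v_j.
So v_h < v_j; v_j is the larger of the two.

v_j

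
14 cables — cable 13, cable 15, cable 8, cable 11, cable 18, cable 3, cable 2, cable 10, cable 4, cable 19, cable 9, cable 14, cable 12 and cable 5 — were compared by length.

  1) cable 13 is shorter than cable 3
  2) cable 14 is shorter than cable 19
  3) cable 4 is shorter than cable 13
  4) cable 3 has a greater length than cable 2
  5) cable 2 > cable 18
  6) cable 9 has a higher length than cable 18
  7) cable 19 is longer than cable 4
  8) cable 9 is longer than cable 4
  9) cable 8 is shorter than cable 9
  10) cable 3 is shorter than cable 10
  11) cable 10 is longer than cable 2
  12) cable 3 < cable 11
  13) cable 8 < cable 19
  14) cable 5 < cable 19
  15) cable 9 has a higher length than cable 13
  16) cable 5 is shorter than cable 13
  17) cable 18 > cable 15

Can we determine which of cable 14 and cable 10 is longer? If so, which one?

undetermined

Following every chain through cable 14: above cable 14 we get cable 19.
cable 10 is not reached, and no chain runs the other way from cable 10 to cable 14.
So the given relations leave the order of cable 14 and cable 10 undetermined.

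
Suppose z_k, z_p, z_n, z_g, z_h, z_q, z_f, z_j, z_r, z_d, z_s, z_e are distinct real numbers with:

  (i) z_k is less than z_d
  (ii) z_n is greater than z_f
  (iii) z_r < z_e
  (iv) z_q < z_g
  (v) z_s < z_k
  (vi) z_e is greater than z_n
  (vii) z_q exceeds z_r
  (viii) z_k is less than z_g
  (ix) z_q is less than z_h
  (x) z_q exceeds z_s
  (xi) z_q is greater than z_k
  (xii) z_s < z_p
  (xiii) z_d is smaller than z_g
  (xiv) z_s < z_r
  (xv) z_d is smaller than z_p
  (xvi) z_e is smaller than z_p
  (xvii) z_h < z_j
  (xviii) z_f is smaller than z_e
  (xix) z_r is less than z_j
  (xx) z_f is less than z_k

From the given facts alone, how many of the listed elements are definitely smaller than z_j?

6

Directly below z_j: z_r, z_h.
One step further: z_s, z_q (4 so far).
One step further: z_k (5 so far).
One step further: z_f (6 so far).
No other element is forced below z_j by the given relations, so the count is 6.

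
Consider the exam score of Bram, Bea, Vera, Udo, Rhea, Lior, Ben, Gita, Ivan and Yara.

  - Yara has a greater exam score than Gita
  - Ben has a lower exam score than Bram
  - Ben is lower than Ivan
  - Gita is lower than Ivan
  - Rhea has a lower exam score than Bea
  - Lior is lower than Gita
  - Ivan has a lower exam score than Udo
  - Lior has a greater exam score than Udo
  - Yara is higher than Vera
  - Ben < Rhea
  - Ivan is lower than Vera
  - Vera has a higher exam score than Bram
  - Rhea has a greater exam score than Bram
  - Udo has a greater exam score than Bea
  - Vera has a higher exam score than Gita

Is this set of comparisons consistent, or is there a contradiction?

Chaining the given relations yields Udo < Lior < Gita < Ivan, so Udo < Ivan. But one relation states Ivan < Udo. These cannot both hold.

inconsistent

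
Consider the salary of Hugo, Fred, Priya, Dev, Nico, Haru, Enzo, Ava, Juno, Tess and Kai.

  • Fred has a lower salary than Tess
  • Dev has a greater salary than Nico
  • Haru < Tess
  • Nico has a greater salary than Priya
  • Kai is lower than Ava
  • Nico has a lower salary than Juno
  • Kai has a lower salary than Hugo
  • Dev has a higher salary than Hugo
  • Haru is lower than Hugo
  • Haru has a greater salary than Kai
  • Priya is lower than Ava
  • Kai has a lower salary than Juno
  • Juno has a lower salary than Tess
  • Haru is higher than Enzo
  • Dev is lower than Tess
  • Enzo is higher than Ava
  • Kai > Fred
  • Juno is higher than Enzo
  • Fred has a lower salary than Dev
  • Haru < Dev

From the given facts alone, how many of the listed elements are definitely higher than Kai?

Directly above Kai: Ava, Haru, Hugo, Juno.
One step further: Enzo, Dev, Tess (7 so far).
Nothing else is reachable above Kai; 7 in all.

7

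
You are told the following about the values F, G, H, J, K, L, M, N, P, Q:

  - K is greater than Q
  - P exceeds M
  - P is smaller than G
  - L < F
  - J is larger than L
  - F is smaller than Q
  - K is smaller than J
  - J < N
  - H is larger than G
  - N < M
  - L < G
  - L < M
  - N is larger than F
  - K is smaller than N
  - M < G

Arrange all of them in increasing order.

L < F < Q < K < J < N < M < P < G < H

Each adjacent pair is fixed by a given relation: L < F; F < Q; Q < K; K < J; J < N; N < M; M < P; P < G; G < H. Chaining them end to end gives the full order.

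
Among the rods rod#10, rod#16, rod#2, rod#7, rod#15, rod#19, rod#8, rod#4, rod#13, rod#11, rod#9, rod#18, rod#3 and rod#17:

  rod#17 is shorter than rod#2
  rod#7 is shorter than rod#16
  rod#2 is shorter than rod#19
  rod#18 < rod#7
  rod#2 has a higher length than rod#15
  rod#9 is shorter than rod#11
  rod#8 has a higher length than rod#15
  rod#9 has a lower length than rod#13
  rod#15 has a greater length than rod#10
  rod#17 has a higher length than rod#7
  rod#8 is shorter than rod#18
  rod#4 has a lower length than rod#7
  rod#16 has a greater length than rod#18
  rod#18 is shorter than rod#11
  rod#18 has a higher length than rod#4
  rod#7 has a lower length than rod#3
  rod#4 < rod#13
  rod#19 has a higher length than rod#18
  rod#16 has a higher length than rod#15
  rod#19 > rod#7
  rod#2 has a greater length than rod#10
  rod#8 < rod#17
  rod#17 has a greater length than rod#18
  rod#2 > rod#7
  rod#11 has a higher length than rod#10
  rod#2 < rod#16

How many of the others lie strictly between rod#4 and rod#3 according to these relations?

Chaining upward from rod#4 reaches: rod#18, rod#7, rod#17, rod#2, rod#19, rod#16, rod#11, rod#13.
Chaining downward from rod#3 reaches: rod#10, rod#15, rod#8, rod#18, rod#7.
Strictly between rod#4 and rod#3 are those in both lists: rod#18, rod#7 — 2 elements.

2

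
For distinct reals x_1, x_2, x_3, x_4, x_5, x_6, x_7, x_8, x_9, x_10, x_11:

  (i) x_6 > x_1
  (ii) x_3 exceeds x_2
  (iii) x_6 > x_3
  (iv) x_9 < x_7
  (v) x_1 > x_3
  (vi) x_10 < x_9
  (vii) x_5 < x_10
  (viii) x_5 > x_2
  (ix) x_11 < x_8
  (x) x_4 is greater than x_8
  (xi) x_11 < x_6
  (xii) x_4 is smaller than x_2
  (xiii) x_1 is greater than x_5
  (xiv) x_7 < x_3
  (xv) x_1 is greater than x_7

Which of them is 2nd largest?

Chaining the given pairs: x_11 < x_8 < x_4 < x_2 < x_5 < x_10 < x_9 < x_7 < x_3 < x_1 < x_6.
Counting 2 from the largest end gives x_1.

x_1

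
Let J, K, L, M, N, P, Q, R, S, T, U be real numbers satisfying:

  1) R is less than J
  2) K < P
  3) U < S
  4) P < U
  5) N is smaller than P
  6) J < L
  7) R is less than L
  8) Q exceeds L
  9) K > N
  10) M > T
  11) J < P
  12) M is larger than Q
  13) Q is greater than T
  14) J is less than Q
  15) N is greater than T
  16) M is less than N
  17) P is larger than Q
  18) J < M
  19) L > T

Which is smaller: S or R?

The relevant relations are R < J; J < L; L < Q; Q < M; M < N; N < K; K < P; P < U; U < S.
Together: R < J < L < Q < M < N < K < P < U < S.
So R < S; R is the smaller of the two.

R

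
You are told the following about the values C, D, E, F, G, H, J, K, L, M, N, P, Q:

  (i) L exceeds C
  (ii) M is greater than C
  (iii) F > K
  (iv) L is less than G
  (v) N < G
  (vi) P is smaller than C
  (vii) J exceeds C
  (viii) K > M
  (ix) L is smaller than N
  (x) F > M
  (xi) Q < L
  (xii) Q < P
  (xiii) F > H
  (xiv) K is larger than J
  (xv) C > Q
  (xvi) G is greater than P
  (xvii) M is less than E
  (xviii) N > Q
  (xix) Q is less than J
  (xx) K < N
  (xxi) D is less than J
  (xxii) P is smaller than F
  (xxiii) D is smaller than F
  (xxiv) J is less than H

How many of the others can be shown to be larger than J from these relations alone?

From J the given relations immediately reach H, K.
From those, N, F — 4 in total.
From those, G — 5 in total.
Nothing else is reachable above J; 5 in all.

5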